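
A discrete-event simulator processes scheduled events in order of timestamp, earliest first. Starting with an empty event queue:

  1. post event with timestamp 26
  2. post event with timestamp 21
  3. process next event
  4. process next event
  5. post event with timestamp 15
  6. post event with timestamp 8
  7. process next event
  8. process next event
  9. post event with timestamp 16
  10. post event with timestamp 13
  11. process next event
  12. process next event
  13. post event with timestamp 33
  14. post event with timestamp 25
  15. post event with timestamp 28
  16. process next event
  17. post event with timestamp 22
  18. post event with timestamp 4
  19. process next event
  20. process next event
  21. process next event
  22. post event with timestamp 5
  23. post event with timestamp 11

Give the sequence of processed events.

insert 26 → {26}
insert 21 → {21, 26}
process next event → 21; now {26}
process next event → 26; now {}
insert 15 → {15}
insert 8 → {8, 15}
process next event → 8; now {15}
process next event → 15; now {}
insert 16 → {16}
insert 13 → {13, 16}
process next event → 13; now {16}
process next event → 16; now {}
insert 33 → {33}
insert 25 → {25, 33}
insert 28 → {25, 28, 33}
process next event → 25; now {28, 33}
insert 22 → {22, 28, 33}
insert 4 → {4, 22, 28, 33}
process next event → 4; now {22, 28, 33}
process next event → 22; now {28, 33}
process next event → 28; now {33}
insert 5 → {5, 33}
insert 11 → {5, 11, 33}

[21, 26, 8, 15, 13, 16, 25, 4, 22, 28]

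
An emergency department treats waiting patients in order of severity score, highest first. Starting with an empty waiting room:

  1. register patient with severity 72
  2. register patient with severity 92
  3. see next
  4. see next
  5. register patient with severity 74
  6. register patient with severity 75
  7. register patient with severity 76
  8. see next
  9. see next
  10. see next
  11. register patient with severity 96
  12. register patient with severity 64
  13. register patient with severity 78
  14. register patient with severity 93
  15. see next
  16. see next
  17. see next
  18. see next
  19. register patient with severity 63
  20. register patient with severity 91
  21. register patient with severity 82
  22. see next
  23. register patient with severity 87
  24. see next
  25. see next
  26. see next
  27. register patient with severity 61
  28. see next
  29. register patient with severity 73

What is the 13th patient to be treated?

63

insert 72 → {72}
insert 92 → {92, 72}
see next → 92; now {72}
see next → 72; now {}
insert 74 → {74}
insert 75 → {75, 74}
insert 76 → {76, 75, 74}
see next → 76; now {75, 74}
see next → 75; now {74}
see next → 74; now {}
insert 96 → {96}
insert 64 → {96, 64}
insert 78 → {96, 78, 64}
insert 93 → {96, 93, 78, 64}
see next → 96; now {93, 78, 64}
see next → 93; now {78, 64}
see next → 78; now {64}
see next → 64; now {}
insert 63 → {63}
insert 91 → {91, 63}
insert 82 → {91, 82, 63}
see next → 91; now {82, 63}
insert 87 → {87, 82, 63}
see next → 87; now {82, 63}
see next → 82; now {63}
see next → 63; now {}
insert 61 → {61}
see next → 61; now {}
insert 73 → {73}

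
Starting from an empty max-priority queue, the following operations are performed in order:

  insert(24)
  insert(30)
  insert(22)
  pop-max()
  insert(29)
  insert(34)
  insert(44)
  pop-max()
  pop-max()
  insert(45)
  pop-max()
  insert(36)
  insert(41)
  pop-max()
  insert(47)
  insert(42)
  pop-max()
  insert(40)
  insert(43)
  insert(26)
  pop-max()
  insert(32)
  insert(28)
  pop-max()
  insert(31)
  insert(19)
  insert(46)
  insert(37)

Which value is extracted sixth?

insert 24 → {24}
insert 30 → {30, 24}
insert 22 → {30, 24, 22}
pop-max → 30; now {24, 22}
insert 29 → {29, 24, 22}
insert 34 → {34, 29, 24, 22}
insert 44 → {44, 34, 29, 24, 22}
pop-max → 44; now {34, 29, 24, 22}
pop-max → 34; now {29, 24, 22}
insert 45 → {45, 29, 24, 22}
pop-max → 45; now {29, 24, 22}
insert 36 → {36, 29, 24, 22}
insert 41 → {41, 36, 29, 24, 22}
pop-max → 41; now {36, 29, 24, 22}
insert 47 → {47, 36, 29, 24, 22}
insert 42 → {47, 42, 36, 29, 24, 22}
pop-max → 47; now {42, 36, 29, 24, 22}
insert 40 → {42, 40, 36, 29, 24, 22}
insert 43 → {43, 42, 40, 36, 29, 24, 22}
insert 26 → {43, 42, 40, 36, 29, 26, 24, 22}
pop-max → 43; now {42, 40, 36, 29, 26, 24, 22}
insert 32 → {42, 40, 36, 32, 29, 26, 24, 22}
insert 28 → {42, 40, 36, 32, 29, 28, 26, 24, 22}
pop-max → 42; now {40, 36, 32, 29, 28, 26, 24, 22}
insert 31 → {40, 36, 32, 31, 29, 28, 26, 24, 22}
insert 19 → {40, 36, 32, 31, 29, 28, 26, 24, 22, 19}
insert 46 → {46, 40, 36, 32, 31, 29, 28, 26, 24, 22, 19}
insert 37 → {46, 40, 37, 36, 32, 31, 29, 28, 26, 24, 22, 19}

47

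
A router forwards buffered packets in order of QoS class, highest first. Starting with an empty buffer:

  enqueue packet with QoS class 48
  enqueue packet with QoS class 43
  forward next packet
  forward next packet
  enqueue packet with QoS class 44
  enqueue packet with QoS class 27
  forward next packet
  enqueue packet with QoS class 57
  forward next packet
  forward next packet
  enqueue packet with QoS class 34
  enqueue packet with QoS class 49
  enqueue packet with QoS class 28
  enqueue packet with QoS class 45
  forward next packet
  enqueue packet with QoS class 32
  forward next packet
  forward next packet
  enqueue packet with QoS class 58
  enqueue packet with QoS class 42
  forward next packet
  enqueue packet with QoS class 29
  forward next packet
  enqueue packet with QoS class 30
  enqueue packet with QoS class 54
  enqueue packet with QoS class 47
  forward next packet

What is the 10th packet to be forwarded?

42

insert 48 → {48}
insert 43 → {48, 43}
forward next packet → 48; now {43}
forward next packet → 43; now {}
insert 44 → {44}
insert 27 → {44, 27}
forward next packet → 44; now {27}
insert 57 → {57, 27}
forward next packet → 57; now {27}
forward next packet → 27; now {}
insert 34 → {34}
insert 49 → {49, 34}
insert 28 → {49, 34, 28}
insert 45 → {49, 45, 34, 28}
forward next packet → 49; now {45, 34, 28}
insert 32 → {45, 34, 32, 28}
forward next packet → 45; now {34, 32, 28}
forward next packet → 34; now {32, 28}
insert 58 → {58, 32, 28}
insert 42 → {58, 42, 32, 28}
forward next packet → 58; now {42, 32, 28}
insert 29 → {42, 32, 29, 28}
forward next packet → 42; now {32, 29, 28}
insert 30 → {32, 30, 29, 28}
insert 54 → {54, 32, 30, 29, 28}
insert 47 → {54, 47, 32, 30, 29, 28}
forward next packet → 54; now {47, 32, 30, 29, 28}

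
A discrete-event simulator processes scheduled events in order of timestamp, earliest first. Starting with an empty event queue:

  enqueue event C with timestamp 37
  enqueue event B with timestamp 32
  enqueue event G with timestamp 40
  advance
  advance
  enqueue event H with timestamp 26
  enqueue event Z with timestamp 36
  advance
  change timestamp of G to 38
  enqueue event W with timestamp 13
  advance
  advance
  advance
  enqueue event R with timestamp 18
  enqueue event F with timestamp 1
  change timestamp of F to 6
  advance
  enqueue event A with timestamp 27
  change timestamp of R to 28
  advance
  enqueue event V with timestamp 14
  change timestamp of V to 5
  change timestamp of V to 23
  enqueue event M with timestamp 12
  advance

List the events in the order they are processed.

B, C, H, W, Z, G, F, A, M

add C (timestamp 37) → {C:37}
add B (timestamp 32) → {B:32, C:37}
add G (timestamp 40) → {B:32, C:37, G:40}
advance → B; now {C:37, G:40}
advance → C; now {G:40}
add H (timestamp 26) → {H:26, G:40}
add Z (timestamp 36) → {H:26, Z:36, G:40}
advance → H; now {Z:36, G:40}
update G to timestamp 38 → {Z:36, G:38}
add W (timestamp 13) → {W:13, Z:36, G:38}
advance → W; now {Z:36, G:38}
advance → Z; now {G:38}
advance → G; now {}
add R (timestamp 18) → {R:18}
add F (timestamp 1) → {F:1, R:18}
update F to timestamp 6 → {F:6, R:18}
advance → F; now {R:18}
add A (timestamp 27) → {R:18, A:27}
update R to timestamp 28 → {A:27, R:28}
advance → A; now {R:28}
add V (timestamp 14) → {V:14, R:28}
update V to timestamp 5 → {V:5, R:28}
update V to timestamp 23 → {V:23, R:28}
add M (timestamp 12) → {M:12, V:23, R:28}
advance → M; now {V:23, R:28}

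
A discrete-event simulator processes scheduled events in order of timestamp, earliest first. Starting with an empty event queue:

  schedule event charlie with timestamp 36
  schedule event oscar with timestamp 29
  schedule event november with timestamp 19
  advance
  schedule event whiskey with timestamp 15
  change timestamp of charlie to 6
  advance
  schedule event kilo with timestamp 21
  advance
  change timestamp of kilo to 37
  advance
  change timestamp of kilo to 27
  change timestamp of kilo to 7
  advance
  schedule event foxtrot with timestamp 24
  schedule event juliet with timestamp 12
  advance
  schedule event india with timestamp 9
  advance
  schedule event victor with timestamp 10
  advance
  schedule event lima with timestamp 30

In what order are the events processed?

add charlie (timestamp 36) → {charlie:36}
add oscar (timestamp 29) → {oscar:29, charlie:36}
add november (timestamp 19) → {november:19, oscar:29, charlie:36}
advance → november; now {oscar:29, charlie:36}
add whiskey (timestamp 15) → {whiskey:15, oscar:29, charlie:36}
update charlie to timestamp 6 → {charlie:6, whiskey:15, oscar:29}
advance → charlie; now {whiskey:15, oscar:29}
add kilo (timestamp 21) → {whiskey:15, kilo:21, oscar:29}
advance → whiskey; now {kilo:21, oscar:29}
update kilo to timestamp 37 → {oscar:29, kilo:37}
advance → oscar; now {kilo:37}
update kilo to timestamp 27 → {kilo:27}
update kilo to timestamp 7 → {kilo:7}
advance → kilo; now {}
add foxtrot (timestamp 24) → {foxtrot:24}
add juliet (timestamp 12) → {juliet:12, foxtrot:24}
advance → juliet; now {foxtrot:24}
add india (timestamp 9) → {india:9, foxtrot:24}
advance → india; now {foxtrot:24}
add victor (timestamp 10) → {victor:10, foxtrot:24}
advance → victor; now {foxtrot:24}
add lima (timestamp 30) → {foxtrot:24, lima:30}

[november, charlie, whiskey, oscar, kilo, juliet, india, victor]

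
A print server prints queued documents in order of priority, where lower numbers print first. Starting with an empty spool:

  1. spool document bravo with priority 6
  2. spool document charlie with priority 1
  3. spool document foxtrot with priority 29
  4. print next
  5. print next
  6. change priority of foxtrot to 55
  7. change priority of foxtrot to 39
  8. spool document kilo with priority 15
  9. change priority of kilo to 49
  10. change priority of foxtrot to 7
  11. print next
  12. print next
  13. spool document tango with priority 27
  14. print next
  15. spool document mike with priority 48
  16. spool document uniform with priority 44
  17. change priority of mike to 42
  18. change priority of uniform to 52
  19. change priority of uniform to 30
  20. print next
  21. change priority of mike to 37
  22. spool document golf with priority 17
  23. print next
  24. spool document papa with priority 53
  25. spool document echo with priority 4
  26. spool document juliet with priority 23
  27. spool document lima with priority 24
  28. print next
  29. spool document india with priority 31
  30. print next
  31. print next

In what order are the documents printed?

add bravo (priority 6) → {bravo:6}
add charlie (priority 1) → {charlie:1, bravo:6}
add foxtrot (priority 29) → {charlie:1, bravo:6, foxtrot:29}
print next → charlie; now {bravo:6, foxtrot:29}
print next → bravo; now {foxtrot:29}
update foxtrot to priority 55 → {foxtrot:55}
update foxtrot to priority 39 → {foxtrot:39}
add kilo (priority 15) → {kilo:15, foxtrot:39}
update kilo to priority 49 → {foxtrot:39, kilo:49}
update foxtrot to priority 7 → {foxtrot:7, kilo:49}
print next → foxtrot; now {kilo:49}
print next → kilo; now {}
add tango (priority 27) → {tango:27}
print next → tango; now {}
add mike (priority 48) → {mike:48}
add uniform (priority 44) → {uniform:44, mike:48}
update mike to priority 42 → {mike:42, uniform:44}
update uniform to priority 52 → {mike:42, uniform:52}
update uniform to priority 30 → {uniform:30, mike:42}
print next → uniform; now {mike:42}
update mike to priority 37 → {mike:37}
add golf (priority 17) → {golf:17, mike:37}
print next → golf; now {mike:37}
add papa (priority 53) → {mike:37, papa:53}
add echo (priority 4) → {echo:4, mike:37, papa:53}
add juliet (priority 23) → {echo:4, juliet:23, mike:37, papa:53}
add lima (priority 24) → {echo:4, juliet:23, lima:24, mike:37, papa:53}
print next → echo; now {juliet:23, lima:24, mike:37, papa:53}
add india (priority 31) → {juliet:23, lima:24, india:31, mike:37, papa:53}
print next → juliet; now {lima:24, india:31, mike:37, papa:53}
print next → lima; now {india:31, mike:37, papa:53}

charlie, bravo, foxtrot, kilo, tango, uniform, golf, echo, juliet, lima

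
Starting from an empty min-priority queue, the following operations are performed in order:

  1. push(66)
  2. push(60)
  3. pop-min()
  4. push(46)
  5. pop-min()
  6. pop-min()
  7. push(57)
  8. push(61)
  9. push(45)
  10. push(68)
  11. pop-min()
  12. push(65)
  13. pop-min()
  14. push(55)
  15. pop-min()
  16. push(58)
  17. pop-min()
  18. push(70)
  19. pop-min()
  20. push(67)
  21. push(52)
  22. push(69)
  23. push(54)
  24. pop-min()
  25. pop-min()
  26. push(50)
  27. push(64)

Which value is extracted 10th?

insert 66 → {66}
insert 60 → {60, 66}
pop-min → 60; now {66}
insert 46 → {46, 66}
pop-min → 46; now {66}
pop-min → 66; now {}
insert 57 → {57}
insert 61 → {57, 61}
insert 45 → {45, 57, 61}
insert 68 → {45, 57, 61, 68}
pop-min → 45; now {57, 61, 68}
insert 65 → {57, 61, 65, 68}
pop-min → 57; now {61, 65, 68}
insert 55 → {55, 61, 65, 68}
pop-min → 55; now {61, 65, 68}
insert 58 → {58, 61, 65, 68}
pop-min → 58; now {61, 65, 68}
insert 70 → {61, 65, 68, 70}
pop-min → 61; now {65, 68, 70}
insert 67 → {65, 67, 68, 70}
insert 52 → {52, 65, 67, 68, 70}
insert 69 → {52, 65, 67, 68, 69, 70}
insert 54 → {52, 54, 65, 67, 68, 69, 70}
pop-min → 52; now {54, 65, 67, 68, 69, 70}
pop-min → 54; now {65, 67, 68, 69, 70}
insert 50 → {50, 65, 67, 68, 69, 70}
insert 64 → {50, 64, 65, 67, 68, 69, 70}

54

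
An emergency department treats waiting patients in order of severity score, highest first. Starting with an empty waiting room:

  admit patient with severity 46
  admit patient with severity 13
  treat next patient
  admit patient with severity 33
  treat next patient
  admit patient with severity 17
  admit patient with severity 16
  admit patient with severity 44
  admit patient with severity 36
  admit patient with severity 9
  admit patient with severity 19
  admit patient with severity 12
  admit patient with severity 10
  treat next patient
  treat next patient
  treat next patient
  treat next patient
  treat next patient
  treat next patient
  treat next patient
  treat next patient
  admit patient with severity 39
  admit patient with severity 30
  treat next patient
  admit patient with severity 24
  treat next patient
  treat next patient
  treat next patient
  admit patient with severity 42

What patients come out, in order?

46, 33, 44, 36, 19, 17, 16, 13, 12, 10, 39, 30, 24, 9

insert 46 → {46}
insert 13 → {46, 13}
treat next patient → 46; now {13}
insert 33 → {33, 13}
treat next patient → 33; now {13}
insert 17 → {17, 13}
insert 16 → {17, 16, 13}
insert 44 → {44, 17, 16, 13}
insert 36 → {44, 36, 17, 16, 13}
insert 9 → {44, 36, 17, 16, 13, 9}
insert 19 → {44, 36, 19, 17, 16, 13, 9}
insert 12 → {44, 36, 19, 17, 16, 13, 12, 9}
insert 10 → {44, 36, 19, 17, 16, 13, 12, 10, 9}
treat next patient → 44; now {36, 19, 17, 16, 13, 12, 10, 9}
treat next patient → 36; now {19, 17, 16, 13, 12, 10, 9}
treat next patient → 19; now {17, 16, 13, 12, 10, 9}
treat next patient → 17; now {16, 13, 12, 10, 9}
treat next patient → 16; now {13, 12, 10, 9}
treat next patient → 13; now {12, 10, 9}
treat next patient → 12; now {10, 9}
treat next patient → 10; now {9}
insert 39 → {39, 9}
insert 30 → {39, 30, 9}
treat next patient → 39; now {30, 9}
insert 24 → {30, 24, 9}
treat next patient → 30; now {24, 9}
treat next patient → 24; now {9}
treat next patient → 9; now {}
insert 42 → {42}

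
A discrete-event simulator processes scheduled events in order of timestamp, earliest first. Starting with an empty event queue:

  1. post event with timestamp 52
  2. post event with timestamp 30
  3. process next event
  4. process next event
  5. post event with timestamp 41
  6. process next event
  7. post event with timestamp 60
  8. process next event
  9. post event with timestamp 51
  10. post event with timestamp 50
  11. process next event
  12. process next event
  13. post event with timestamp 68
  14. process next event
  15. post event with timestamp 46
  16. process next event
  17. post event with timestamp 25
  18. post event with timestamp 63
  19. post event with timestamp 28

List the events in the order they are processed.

30 → 52 → 41 → 60 → 50 → 51 → 68 → 46

insert 52 → {52}
insert 30 → {30, 52}
process next event → 30; now {52}
process next event → 52; now {}
insert 41 → {41}
process next event → 41; now {}
insert 60 → {60}
process next event → 60; now {}
insert 51 → {51}
insert 50 → {50, 51}
process next event → 50; now {51}
process next event → 51; now {}
insert 68 → {68}
process next event → 68; now {}
insert 46 → {46}
process next event → 46; now {}
insert 25 → {25}
insert 63 → {25, 63}
insert 28 → {25, 28, 63}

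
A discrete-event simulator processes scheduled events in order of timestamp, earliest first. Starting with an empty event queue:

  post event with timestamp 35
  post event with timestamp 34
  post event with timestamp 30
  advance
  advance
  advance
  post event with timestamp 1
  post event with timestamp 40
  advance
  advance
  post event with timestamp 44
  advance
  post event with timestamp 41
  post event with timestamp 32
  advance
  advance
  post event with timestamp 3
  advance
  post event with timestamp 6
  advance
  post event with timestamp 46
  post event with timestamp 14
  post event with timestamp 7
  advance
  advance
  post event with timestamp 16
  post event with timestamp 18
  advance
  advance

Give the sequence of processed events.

30 → 34 → 35 → 1 → 40 → 44 → 32 → 41 → 3 → 6 → 7 → 14 → 16 → 18

insert 35 → {35}
insert 34 → {34, 35}
insert 30 → {30, 34, 35}
advance → 30; now {34, 35}
advance → 34; now {35}
advance → 35; now {}
insert 1 → {1}
insert 40 → {1, 40}
advance → 1; now {40}
advance → 40; now {}
insert 44 → {44}
advance → 44; now {}
insert 41 → {41}
insert 32 → {32, 41}
advance → 32; now {41}
advance → 41; now {}
insert 3 → {3}
advance → 3; now {}
insert 6 → {6}
advance → 6; now {}
insert 46 → {46}
insert 14 → {14, 46}
insert 7 → {7, 14, 46}
advance → 7; now {14, 46}
advance → 14; now {46}
insert 16 → {16, 46}
insert 18 → {16, 18, 46}
advance → 16; now {18, 46}
advance → 18; now {46}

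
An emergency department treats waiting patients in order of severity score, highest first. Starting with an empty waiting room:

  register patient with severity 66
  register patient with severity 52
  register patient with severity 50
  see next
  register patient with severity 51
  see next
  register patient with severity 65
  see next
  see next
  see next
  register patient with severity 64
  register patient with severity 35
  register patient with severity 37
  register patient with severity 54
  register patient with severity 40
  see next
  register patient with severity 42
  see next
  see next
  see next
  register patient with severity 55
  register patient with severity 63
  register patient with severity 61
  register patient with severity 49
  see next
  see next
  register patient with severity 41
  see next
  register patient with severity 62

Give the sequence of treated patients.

insert 66 → {66}
insert 52 → {66, 52}
insert 50 → {66, 52, 50}
see next → 66; now {52, 50}
insert 51 → {52, 51, 50}
see next → 52; now {51, 50}
insert 65 → {65, 51, 50}
see next → 65; now {51, 50}
see next → 51; now {50}
see next → 50; now {}
insert 64 → {64}
insert 35 → {64, 35}
insert 37 → {64, 37, 35}
insert 54 → {64, 54, 37, 35}
insert 40 → {64, 54, 40, 37, 35}
see next → 64; now {54, 40, 37, 35}
insert 42 → {54, 42, 40, 37, 35}
see next → 54; now {42, 40, 37, 35}
see next → 42; now {40, 37, 35}
see next → 40; now {37, 35}
insert 55 → {55, 37, 35}
insert 63 → {63, 55, 37, 35}
insert 61 → {63, 61, 55, 37, 35}
insert 49 → {63, 61, 55, 49, 37, 35}
see next → 63; now {61, 55, 49, 37, 35}
see next → 61; now {55, 49, 37, 35}
insert 41 → {55, 49, 41, 37, 35}
see next → 55; now {49, 41, 37, 35}
insert 62 → {62, 49, 41, 37, 35}

66, 52, 65, 51, 50, 64, 54, 42, 40, 63, 61, 55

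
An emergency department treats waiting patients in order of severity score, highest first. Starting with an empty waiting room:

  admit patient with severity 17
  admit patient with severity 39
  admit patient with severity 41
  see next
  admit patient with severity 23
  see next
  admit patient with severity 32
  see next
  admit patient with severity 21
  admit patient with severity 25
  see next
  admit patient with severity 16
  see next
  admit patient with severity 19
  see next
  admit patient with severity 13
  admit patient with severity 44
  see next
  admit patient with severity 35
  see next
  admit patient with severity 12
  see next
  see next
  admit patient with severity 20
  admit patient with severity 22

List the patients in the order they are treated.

[41, 39, 32, 25, 23, 21, 44, 35, 19, 17]

insert 17 → {17}
insert 39 → {39, 17}
insert 41 → {41, 39, 17}
see next → 41; now {39, 17}
insert 23 → {39, 23, 17}
see next → 39; now {23, 17}
insert 32 → {32, 23, 17}
see next → 32; now {23, 17}
insert 21 → {23, 21, 17}
insert 25 → {25, 23, 21, 17}
see next → 25; now {23, 21, 17}
insert 16 → {23, 21, 17, 16}
see next → 23; now {21, 17, 16}
insert 19 → {21, 19, 17, 16}
see next → 21; now {19, 17, 16}
insert 13 → {19, 17, 16, 13}
insert 44 → {44, 19, 17, 16, 13}
see next → 44; now {19, 17, 16, 13}
insert 35 → {35, 19, 17, 16, 13}
see next → 35; now {19, 17, 16, 13}
insert 12 → {19, 17, 16, 13, 12}
see next → 19; now {17, 16, 13, 12}
see next → 17; now {16, 13, 12}
insert 20 → {20, 16, 13, 12}
insert 22 → {22, 20, 16, 13, 12}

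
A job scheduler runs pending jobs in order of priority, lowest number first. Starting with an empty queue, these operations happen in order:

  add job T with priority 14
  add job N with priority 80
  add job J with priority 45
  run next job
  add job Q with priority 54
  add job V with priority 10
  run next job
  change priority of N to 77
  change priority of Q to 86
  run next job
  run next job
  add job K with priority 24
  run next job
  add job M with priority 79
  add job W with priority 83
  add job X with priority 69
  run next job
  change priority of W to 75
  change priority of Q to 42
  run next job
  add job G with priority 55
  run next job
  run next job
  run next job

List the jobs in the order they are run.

T → V → J → N → K → X → Q → G → W → M

add T (priority 14) → {T:14}
add N (priority 80) → {T:14, N:80}
add J (priority 45) → {T:14, J:45, N:80}
run next job → T; now {J:45, N:80}
add Q (priority 54) → {J:45, Q:54, N:80}
add V (priority 10) → {V:10, J:45, Q:54, N:80}
run next job → V; now {J:45, Q:54, N:80}
update N to priority 77 → {J:45, Q:54, N:77}
update Q to priority 86 → {J:45, N:77, Q:86}
run next job → J; now {N:77, Q:86}
run next job → N; now {Q:86}
add K (priority 24) → {K:24, Q:86}
run next job → K; now {Q:86}
add M (priority 79) → {M:79, Q:86}
add W (priority 83) → {M:79, W:83, Q:86}
add X (priority 69) → {X:69, M:79, W:83, Q:86}
run next job → X; now {M:79, W:83, Q:86}
update W to priority 75 → {W:75, M:79, Q:86}
update Q to priority 42 → {Q:42, W:75, M:79}
run next job → Q; now {W:75, M:79}
add G (priority 55) → {G:55, W:75, M:79}
run next job → G; now {W:75, M:79}
run next job → W; now {M:79}
run next job → M; now {}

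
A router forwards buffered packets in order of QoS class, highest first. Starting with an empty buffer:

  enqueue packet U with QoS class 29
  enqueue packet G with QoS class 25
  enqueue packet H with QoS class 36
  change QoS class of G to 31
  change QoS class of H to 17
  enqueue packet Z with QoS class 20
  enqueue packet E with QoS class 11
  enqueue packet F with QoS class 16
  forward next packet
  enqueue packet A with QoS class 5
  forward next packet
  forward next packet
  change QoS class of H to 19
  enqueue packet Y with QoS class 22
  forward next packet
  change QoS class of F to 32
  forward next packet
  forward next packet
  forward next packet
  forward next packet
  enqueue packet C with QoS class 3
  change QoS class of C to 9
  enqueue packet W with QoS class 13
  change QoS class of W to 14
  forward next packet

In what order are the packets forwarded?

add U (QoS class 29) → {U:29}
add G (QoS class 25) → {U:29, G:25}
add H (QoS class 36) → {H:36, U:29, G:25}
update G to QoS class 31 → {H:36, G:31, U:29}
update H to QoS class 17 → {G:31, U:29, H:17}
add Z (QoS class 20) → {G:31, U:29, Z:20, H:17}
add E (QoS class 11) → {G:31, U:29, Z:20, H:17, E:11}
add F (QoS class 16) → {G:31, U:29, Z:20, H:17, F:16, E:11}
forward next packet → G; now {U:29, Z:20, H:17, F:16, E:11}
add A (QoS class 5) → {U:29, Z:20, H:17, F:16, E:11, A:5}
forward next packet → U; now {Z:20, H:17, F:16, E:11, A:5}
forward next packet → Z; now {H:17, F:16, E:11, A:5}
update H to QoS class 19 → {H:19, F:16, E:11, A:5}
add Y (QoS class 22) → {Y:22, H:19, F:16, E:11, A:5}
forward next packet → Y; now {H:19, F:16, E:11, A:5}
update F to QoS class 32 → {F:32, H:19, E:11, A:5}
forward next packet → F; now {H:19, E:11, A:5}
forward next packet → H; now {E:11, A:5}
forward next packet → E; now {A:5}
forward next packet → A; now {}
add C (QoS class 3) → {C:3}
update C to QoS class 9 → {C:9}
add W (QoS class 13) → {W:13, C:9}
update W to QoS class 14 → {W:14, C:9}
forward next packet → W; now {C:9}

G → U → Z → Y → F → H → E → A → W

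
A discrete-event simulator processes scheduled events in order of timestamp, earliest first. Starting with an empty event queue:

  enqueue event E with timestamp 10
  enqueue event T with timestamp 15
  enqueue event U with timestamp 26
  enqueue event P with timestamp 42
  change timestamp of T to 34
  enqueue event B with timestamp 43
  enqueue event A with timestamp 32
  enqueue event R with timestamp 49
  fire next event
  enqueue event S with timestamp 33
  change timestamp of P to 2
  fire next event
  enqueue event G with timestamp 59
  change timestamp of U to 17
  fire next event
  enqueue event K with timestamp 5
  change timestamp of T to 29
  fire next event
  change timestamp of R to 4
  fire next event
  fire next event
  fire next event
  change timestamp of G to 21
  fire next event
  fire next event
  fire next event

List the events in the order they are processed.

[E, P, U, K, R, T, A, G, S, B]

add E (timestamp 10) → {E:10}
add T (timestamp 15) → {E:10, T:15}
add U (timestamp 26) → {E:10, T:15, U:26}
add P (timestamp 42) → {E:10, T:15, U:26, P:42}
update T to timestamp 34 → {E:10, U:26, T:34, P:42}
add B (timestamp 43) → {E:10, U:26, T:34, P:42, B:43}
add A (timestamp 32) → {E:10, U:26, A:32, T:34, P:42, B:43}
add R (timestamp 49) → {E:10, U:26, A:32, T:34, P:42, B:43, R:49}
fire next event → E; now {U:26, A:32, T:34, P:42, B:43, R:49}
add S (timestamp 33) → {U:26, A:32, S:33, T:34, P:42, B:43, R:49}
update P to timestamp 2 → {P:2, U:26, A:32, S:33, T:34, B:43, R:49}
fire next event → P; now {U:26, A:32, S:33, T:34, B:43, R:49}
add G (timestamp 59) → {U:26, A:32, S:33, T:34, B:43, R:49, G:59}
update U to timestamp 17 → {U:17, A:32, S:33, T:34, B:43, R:49, G:59}
fire next event → U; now {A:32, S:33, T:34, B:43, R:49, G:59}
add K (timestamp 5) → {K:5, A:32, S:33, T:34, B:43, R:49, G:59}
update T to timestamp 29 → {K:5, T:29, A:32, S:33, B:43, R:49, G:59}
fire next event → K; now {T:29, A:32, S:33, B:43, R:49, G:59}
update R to timestamp 4 → {R:4, T:29, A:32, S:33, B:43, G:59}
fire next event → R; now {T:29, A:32, S:33, B:43, G:59}
fire next event → T; now {A:32, S:33, B:43, G:59}
fire next event → A; now {S:33, B:43, G:59}
update G to timestamp 21 → {G:21, S:33, B:43}
fire next event → G; now {S:33, B:43}
fire next event → S; now {B:43}
fire next event → B; now {}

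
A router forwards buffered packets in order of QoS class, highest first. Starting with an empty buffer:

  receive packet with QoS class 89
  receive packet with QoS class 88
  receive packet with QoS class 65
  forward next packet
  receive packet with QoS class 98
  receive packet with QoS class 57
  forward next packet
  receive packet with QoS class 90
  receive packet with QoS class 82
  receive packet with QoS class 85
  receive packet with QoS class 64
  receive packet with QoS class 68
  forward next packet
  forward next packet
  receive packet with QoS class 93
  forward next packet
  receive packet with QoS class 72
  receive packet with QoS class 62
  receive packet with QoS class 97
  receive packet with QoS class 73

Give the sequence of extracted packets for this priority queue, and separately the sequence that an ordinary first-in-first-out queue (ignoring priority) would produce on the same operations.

insert 89 → {89}
insert 88 → {89, 88}
insert 65 → {89, 88, 65}
forward next packet → 89; now {88, 65}
insert 98 → {98, 88, 65}
insert 57 → {98, 88, 65, 57}
forward next packet → 98; now {88, 65, 57}
insert 90 → {90, 88, 65, 57}
insert 82 → {90, 88, 82, 65, 57}
insert 85 → {90, 88, 85, 82, 65, 57}
insert 64 → {90, 88, 85, 82, 65, 64, 57}
insert 68 → {90, 88, 85, 82, 68, 65, 64, 57}
forward next packet → 90; now {88, 85, 82, 68, 65, 64, 57}
forward next packet → 88; now {85, 82, 68, 65, 64, 57}
insert 93 → {93, 85, 82, 68, 65, 64, 57}
forward next packet → 93; now {85, 82, 68, 65, 64, 57}
insert 72 → {85, 82, 72, 68, 65, 64, 57}
insert 62 → {85, 82, 72, 68, 65, 64, 62, 57}
insert 97 → {97, 85, 82, 72, 68, 65, 64, 62, 57}
insert 73 → {97, 85, 82, 73, 72, 68, 65, 64, 62, 57}

priority queue: 89, 98, 90, 88, 93; FIFO queue: 89 → 88 → 65 → 98 → 57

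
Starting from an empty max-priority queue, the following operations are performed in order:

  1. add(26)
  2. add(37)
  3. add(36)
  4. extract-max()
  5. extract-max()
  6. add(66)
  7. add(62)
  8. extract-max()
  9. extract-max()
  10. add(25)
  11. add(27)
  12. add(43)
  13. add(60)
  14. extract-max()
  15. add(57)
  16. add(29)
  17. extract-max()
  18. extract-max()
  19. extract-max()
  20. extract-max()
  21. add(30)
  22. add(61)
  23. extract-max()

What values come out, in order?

37 → 36 → 66 → 62 → 60 → 57 → 43 → 29 → 27 → 61

insert 26 → {26}
insert 37 → {37, 26}
insert 36 → {37, 36, 26}
extract-max → 37; now {36, 26}
extract-max → 36; now {26}
insert 66 → {66, 26}
insert 62 → {66, 62, 26}
extract-max → 66; now {62, 26}
extract-max → 62; now {26}
insert 25 → {26, 25}
insert 27 → {27, 26, 25}
insert 43 → {43, 27, 26, 25}
insert 60 → {60, 43, 27, 26, 25}
extract-max → 60; now {43, 27, 26, 25}
insert 57 → {57, 43, 27, 26, 25}
insert 29 → {57, 43, 29, 27, 26, 25}
extract-max → 57; now {43, 29, 27, 26, 25}
extract-max → 43; now {29, 27, 26, 25}
extract-max → 29; now {27, 26, 25}
extract-max → 27; now {26, 25}
insert 30 → {30, 26, 25}
insert 61 → {61, 30, 26, 25}
extract-max → 61; now {30, 26, 25}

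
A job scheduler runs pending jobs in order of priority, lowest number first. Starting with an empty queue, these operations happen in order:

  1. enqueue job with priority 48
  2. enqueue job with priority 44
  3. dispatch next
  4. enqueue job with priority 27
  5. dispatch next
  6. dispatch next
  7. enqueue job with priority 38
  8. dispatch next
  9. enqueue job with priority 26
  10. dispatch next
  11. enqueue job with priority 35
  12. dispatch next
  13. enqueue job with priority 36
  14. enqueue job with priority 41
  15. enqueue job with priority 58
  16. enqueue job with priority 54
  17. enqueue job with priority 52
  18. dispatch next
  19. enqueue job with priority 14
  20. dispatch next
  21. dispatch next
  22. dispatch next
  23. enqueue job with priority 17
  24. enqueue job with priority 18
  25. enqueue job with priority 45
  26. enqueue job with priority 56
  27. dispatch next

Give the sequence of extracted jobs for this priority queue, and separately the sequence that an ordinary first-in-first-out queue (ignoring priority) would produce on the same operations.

priority queue: 44 → 27 → 48 → 38 → 26 → 35 → 36 → 14 → 41 → 52 → 17; FIFO queue: 48, 44, 27, 38, 26, 35, 36, 41, 58, 54, 52

insert 48 → {48}
insert 44 → {44, 48}
dispatch next → 44; now {48}
insert 27 → {27, 48}
dispatch next → 27; now {48}
dispatch next → 48; now {}
insert 38 → {38}
dispatch next → 38; now {}
insert 26 → {26}
dispatch next → 26; now {}
insert 35 → {35}
dispatch next → 35; now {}
insert 36 → {36}
insert 41 → {36, 41}
insert 58 → {36, 41, 58}
insert 54 → {36, 41, 54, 58}
insert 52 → {36, 41, 52, 54, 58}
dispatch next → 36; now {41, 52, 54, 58}
insert 14 → {14, 41, 52, 54, 58}
dispatch next → 14; now {41, 52, 54, 58}
dispatch next → 41; now {52, 54, 58}
dispatch next → 52; now {54, 58}
insert 17 → {17, 54, 58}
insert 18 → {17, 18, 54, 58}
insert 45 → {17, 18, 45, 54, 58}
insert 56 → {17, 18, 45, 54, 56, 58}
dispatch next → 17; now {18, 45, 54, 56, 58}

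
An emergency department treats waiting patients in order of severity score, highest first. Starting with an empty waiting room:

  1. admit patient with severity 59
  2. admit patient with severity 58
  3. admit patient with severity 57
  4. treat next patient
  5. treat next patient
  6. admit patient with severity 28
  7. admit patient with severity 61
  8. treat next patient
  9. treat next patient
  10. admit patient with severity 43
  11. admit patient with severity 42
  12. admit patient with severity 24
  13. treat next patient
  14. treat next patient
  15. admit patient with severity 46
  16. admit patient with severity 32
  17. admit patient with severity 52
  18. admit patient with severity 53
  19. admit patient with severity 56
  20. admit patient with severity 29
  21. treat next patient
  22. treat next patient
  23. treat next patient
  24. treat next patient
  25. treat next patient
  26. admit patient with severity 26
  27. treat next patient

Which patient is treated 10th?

46

insert 59 → {59}
insert 58 → {59, 58}
insert 57 → {59, 58, 57}
treat next patient → 59; now {58, 57}
treat next patient → 58; now {57}
insert 28 → {57, 28}
insert 61 → {61, 57, 28}
treat next patient → 61; now {57, 28}
treat next patient → 57; now {28}
insert 43 → {43, 28}
insert 42 → {43, 42, 28}
insert 24 → {43, 42, 28, 24}
treat next patient → 43; now {42, 28, 24}
treat next patient → 42; now {28, 24}
insert 46 → {46, 28, 24}
insert 32 → {46, 32, 28, 24}
insert 52 → {52, 46, 32, 28, 24}
insert 53 → {53, 52, 46, 32, 28, 24}
insert 56 → {56, 53, 52, 46, 32, 28, 24}
insert 29 → {56, 53, 52, 46, 32, 29, 28, 24}
treat next patient → 56; now {53, 52, 46, 32, 29, 28, 24}
treat next patient → 53; now {52, 46, 32, 29, 28, 24}
treat next patient → 52; now {46, 32, 29, 28, 24}
treat next patient → 46; now {32, 29, 28, 24}
treat next patient → 32; now {29, 28, 24}
insert 26 → {29, 28, 26, 24}
treat next patient → 29; now {28, 26, 24}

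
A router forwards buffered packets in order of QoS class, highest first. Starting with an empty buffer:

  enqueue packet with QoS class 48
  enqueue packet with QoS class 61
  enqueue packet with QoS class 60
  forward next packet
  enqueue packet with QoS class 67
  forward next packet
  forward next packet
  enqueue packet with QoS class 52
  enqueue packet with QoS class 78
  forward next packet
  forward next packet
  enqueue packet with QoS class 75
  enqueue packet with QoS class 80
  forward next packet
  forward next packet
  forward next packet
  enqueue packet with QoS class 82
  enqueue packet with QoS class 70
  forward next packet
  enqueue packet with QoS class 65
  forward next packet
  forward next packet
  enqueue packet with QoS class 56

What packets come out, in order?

61, 67, 60, 78, 52, 80, 75, 48, 82, 70, 65

insert 48 → {48}
insert 61 → {61, 48}
insert 60 → {61, 60, 48}
forward next packet → 61; now {60, 48}
insert 67 → {67, 60, 48}
forward next packet → 67; now {60, 48}
forward next packet → 60; now {48}
insert 52 → {52, 48}
insert 78 → {78, 52, 48}
forward next packet → 78; now {52, 48}
forward next packet → 52; now {48}
insert 75 → {75, 48}
insert 80 → {80, 75, 48}
forward next packet → 80; now {75, 48}
forward next packet → 75; now {48}
forward next packet → 48; now {}
insert 82 → {82}
insert 70 → {82, 70}
forward next packet → 82; now {70}
insert 65 → {70, 65}
forward next packet → 70; now {65}
forward next packet → 65; now {}
insert 56 → {56}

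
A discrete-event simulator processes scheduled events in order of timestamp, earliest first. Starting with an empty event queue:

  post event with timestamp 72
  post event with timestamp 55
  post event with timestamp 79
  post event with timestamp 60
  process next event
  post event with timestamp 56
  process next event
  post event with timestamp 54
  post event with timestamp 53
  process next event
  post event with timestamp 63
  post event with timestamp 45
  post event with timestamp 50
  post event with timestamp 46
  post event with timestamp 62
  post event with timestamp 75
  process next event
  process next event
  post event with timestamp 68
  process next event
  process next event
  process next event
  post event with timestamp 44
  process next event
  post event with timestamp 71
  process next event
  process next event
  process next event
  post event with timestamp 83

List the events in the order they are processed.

[55, 56, 53, 45, 46, 50, 54, 60, 44, 62, 63, 68]

insert 72 → {72}
insert 55 → {55, 72}
insert 79 → {55, 72, 79}
insert 60 → {55, 60, 72, 79}
process next event → 55; now {60, 72, 79}
insert 56 → {56, 60, 72, 79}
process next event → 56; now {60, 72, 79}
insert 54 → {54, 60, 72, 79}
insert 53 → {53, 54, 60, 72, 79}
process next event → 53; now {54, 60, 72, 79}
insert 63 → {54, 60, 63, 72, 79}
insert 45 → {45, 54, 60, 63, 72, 79}
insert 50 → {45, 50, 54, 60, 63, 72, 79}
insert 46 → {45, 46, 50, 54, 60, 63, 72, 79}
insert 62 → {45, 46, 50, 54, 60, 62, 63, 72, 79}
insert 75 → {45, 46, 50, 54, 60, 62, 63, 72, 75, 79}
process next event → 45; now {46, 50, 54, 60, 62, 63, 72, 75, 79}
process next event → 46; now {50, 54, 60, 62, 63, 72, 75, 79}
insert 68 → {50, 54, 60, 62, 63, 68, 72, 75, 79}
process next event → 50; now {54, 60, 62, 63, 68, 72, 75, 79}
process next event → 54; now {60, 62, 63, 68, 72, 75, 79}
process next event → 60; now {62, 63, 68, 72, 75, 79}
insert 44 → {44, 62, 63, 68, 72, 75, 79}
process next event → 44; now {62, 63, 68, 72, 75, 79}
insert 71 → {62, 63, 68, 71, 72, 75, 79}
process next event → 62; now {63, 68, 71, 72, 75, 79}
process next event → 63; now {68, 71, 72, 75, 79}
process next event → 68; now {71, 72, 75, 79}
insert 83 → {71, 72, 75, 79, 83}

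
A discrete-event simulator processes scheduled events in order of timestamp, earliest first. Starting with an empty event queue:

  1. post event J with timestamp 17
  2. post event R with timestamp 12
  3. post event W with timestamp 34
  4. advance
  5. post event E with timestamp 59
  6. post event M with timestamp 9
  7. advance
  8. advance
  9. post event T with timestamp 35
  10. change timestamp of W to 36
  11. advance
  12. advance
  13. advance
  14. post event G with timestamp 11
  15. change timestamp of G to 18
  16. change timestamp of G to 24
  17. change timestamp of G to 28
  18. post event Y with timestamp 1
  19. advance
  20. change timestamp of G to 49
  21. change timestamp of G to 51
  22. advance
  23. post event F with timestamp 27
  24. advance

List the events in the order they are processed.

add J (timestamp 17) → {J:17}
add R (timestamp 12) → {R:12, J:17}
add W (timestamp 34) → {R:12, J:17, W:34}
advance → R; now {J:17, W:34}
add E (timestamp 59) → {J:17, W:34, E:59}
add M (timestamp 9) → {M:9, J:17, W:34, E:59}
advance → M; now {J:17, W:34, E:59}
advance → J; now {W:34, E:59}
add T (timestamp 35) → {W:34, T:35, E:59}
update W to timestamp 36 → {T:35, W:36, E:59}
advance → T; now {W:36, E:59}
advance → W; now {E:59}
advance → E; now {}
add G (timestamp 11) → {G:11}
update G to timestamp 18 → {G:18}
update G to timestamp 24 → {G:24}
update G to timestamp 28 → {G:28}
add Y (timestamp 1) → {Y:1, G:28}
advance → Y; now {G:28}
update G to timestamp 49 → {G:49}
update G to timestamp 51 → {G:51}
advance → G; now {}
add F (timestamp 27) → {F:27}
advance → F; now {}

[R, M, J, T, W, E, Y, G, F]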